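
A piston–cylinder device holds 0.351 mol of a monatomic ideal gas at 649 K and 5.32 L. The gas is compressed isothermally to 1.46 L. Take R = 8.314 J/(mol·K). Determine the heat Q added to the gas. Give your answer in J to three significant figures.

Isothermal ⇒ ΔU = 0, so Q = W = nRT ln(V₂/V₁).
Q = (0.351)(8.314)(649) ln(1.46/5.32) = 1894 × -1.293 = -2449 J.

Q ≈ -2450 J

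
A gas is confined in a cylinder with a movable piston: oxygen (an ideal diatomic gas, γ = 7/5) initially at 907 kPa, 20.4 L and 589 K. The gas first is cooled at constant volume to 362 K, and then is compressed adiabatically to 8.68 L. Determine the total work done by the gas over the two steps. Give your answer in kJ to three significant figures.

W_total ≈ -11.6 kJ

Step 1 (isochoric): W = 0 (constant volume).
After step 1: P = 557.4 kPa (V unchanged).
Step 2 (adiabatic): W = (P₁V₁ − P₂V₂)/(γ−1) = (11372 − 16006)/0.4 = -11585 J.
W_total = 0 − 11585 = -11585 J.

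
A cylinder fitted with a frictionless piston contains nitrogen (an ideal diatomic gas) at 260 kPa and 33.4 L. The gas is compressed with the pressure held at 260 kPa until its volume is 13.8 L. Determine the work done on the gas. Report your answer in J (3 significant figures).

W ≈ 5100 J

Isobaric: W = P ΔV.
W = (260 kPa)(13.8 − 33.4 L) = (260)(-19.6) = -5096 J.
Work on gas = −W_by = 5096 J.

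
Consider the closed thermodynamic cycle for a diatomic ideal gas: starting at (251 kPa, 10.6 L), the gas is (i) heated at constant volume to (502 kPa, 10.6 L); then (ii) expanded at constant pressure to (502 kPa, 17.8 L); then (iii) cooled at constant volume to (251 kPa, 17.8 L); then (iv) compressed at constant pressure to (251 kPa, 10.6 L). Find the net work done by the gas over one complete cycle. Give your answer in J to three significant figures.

W_net ≈ 1810 J

Constant-volume legs do no work.
W(ii) = (502)(17.8 − 10.6) = 3614 J; W(iv) = (251)(10.6 − 17.8) = -1807 J.
W_net = 3614 − 1807 = 1807 J (the clockwise enclosed area).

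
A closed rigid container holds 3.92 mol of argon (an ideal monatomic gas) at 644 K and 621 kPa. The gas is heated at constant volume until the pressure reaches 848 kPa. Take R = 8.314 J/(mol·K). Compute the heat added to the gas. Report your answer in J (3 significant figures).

Q ≈ 11500 J

Constant volume ⇒ W = 0, so Q = ΔU = nCᵥΔT with Cᵥ = 3R/2 = 12.47 J/(mol·K).
At constant V, T₂/T₁ = P₂/P₁ ⇒ ΔT = T₁(P₂/P₁ − 1) = 644·(848/621 − 1) = 235.4 K.
ΔU = (3.92)(12.47)(235.4) = 11508 J.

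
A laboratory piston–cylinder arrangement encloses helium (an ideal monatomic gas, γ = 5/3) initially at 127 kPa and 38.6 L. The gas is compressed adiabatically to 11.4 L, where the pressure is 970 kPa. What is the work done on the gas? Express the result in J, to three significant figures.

Adiabatic: W = (P₁V₁ − P₂V₂)/(γ − 1) with γ = 5/3.
P₁V₁ = 4902 J, P₂V₂ = 11058 J.
W = (4902 − 11058) / 0.6667 = -9234 J.
Work on gas = −W_by = 9234 J.

W ≈ 9230 J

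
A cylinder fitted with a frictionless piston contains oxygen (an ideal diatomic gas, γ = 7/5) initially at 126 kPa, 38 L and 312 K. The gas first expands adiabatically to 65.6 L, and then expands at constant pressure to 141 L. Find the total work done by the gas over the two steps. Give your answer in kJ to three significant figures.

Step 1 (adiabatic): W = (P₁V₁ − P₂V₂)/(γ−1) = (4788 − 3849)/0.4 = 2348 J.
After step 1: P = 58.67 kPa, V = 65.6 L, T = 250.8 K.
Step 2 (isobaric): W = PΔV = (58.67 kPa)(141 − 65.6 L) = 4424 J.
W_total = 2348 + 4424 = 6772 J.

W_total ≈ 6.77 kJ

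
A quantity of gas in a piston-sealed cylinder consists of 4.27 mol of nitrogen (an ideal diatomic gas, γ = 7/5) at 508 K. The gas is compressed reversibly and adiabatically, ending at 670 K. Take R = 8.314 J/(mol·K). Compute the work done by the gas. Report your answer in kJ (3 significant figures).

W ≈ -14.4 kJ

Adiabatic ⇒ Q = 0, so W_by = −ΔU = nCᵥ(T₁ − T₂).
Cᵥ = 5R/2 = 20.79 J/(mol·K).
W = (4.27)(20.79)(508 − 670) = -14378 J.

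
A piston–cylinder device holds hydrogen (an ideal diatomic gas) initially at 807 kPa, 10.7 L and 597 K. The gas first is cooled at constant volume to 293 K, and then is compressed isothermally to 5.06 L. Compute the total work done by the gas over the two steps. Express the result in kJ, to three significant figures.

W_total ≈ -3.17 kJ

Step 1 (isochoric): W = 0 (constant volume).
After step 1: P = 396.1 kPa (V unchanged).
Step 2 (isothermal): W = P₁V₁ ln(V₂/V₁) = (4238) ln(5.06/10.7) = -3174 J.
W_total = 0 − 3174 = -3174 J.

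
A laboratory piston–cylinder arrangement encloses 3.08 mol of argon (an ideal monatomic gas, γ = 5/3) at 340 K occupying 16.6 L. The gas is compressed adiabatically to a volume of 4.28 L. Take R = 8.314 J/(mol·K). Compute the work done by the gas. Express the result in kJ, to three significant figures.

Adiabatic: TV^(γ−1) = const with γ = 5/3.
T₂ = T₁ (V₁/V₂)^(γ−1) = 340 × (16.6/4.28)^0.667 = 340 × 2.469 = 839.3 K.
W_by = nCᵥ(T₁ − T₂) = (3.08)(12.47)(340 − 839.3) = -19179 J.

W ≈ -19.2 kJ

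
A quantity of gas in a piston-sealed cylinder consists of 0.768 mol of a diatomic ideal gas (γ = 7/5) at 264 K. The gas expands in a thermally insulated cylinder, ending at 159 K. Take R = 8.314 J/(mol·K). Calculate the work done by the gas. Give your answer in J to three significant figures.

W ≈ 1680 J

Adiabatic ⇒ Q = 0, so W_by = −ΔU = nCᵥ(T₁ − T₂).
Cᵥ = 5R/2 = 20.79 J/(mol·K).
W = (0.768)(20.79)(264 − 159) = 1676 J.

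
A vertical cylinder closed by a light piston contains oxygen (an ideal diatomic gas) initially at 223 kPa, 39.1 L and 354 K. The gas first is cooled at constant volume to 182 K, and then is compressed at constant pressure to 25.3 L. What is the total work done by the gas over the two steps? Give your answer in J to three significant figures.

Step 1 (isochoric): W = 0 (constant volume).
After step 1: P = 114.6 kPa (V unchanged).
Step 2 (isobaric): W = PΔV = (114.6 kPa)(25.3 − 39.1 L) = -1582 J.
W_total = 0 − 1582 = -1582 J.

W_total ≈ -1580 J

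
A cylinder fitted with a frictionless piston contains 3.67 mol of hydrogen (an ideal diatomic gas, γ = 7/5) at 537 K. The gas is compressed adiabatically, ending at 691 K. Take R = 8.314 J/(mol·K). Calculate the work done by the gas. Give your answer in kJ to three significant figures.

Adiabatic ⇒ Q = 0, so W_by = −ΔU = nCᵥ(T₁ − T₂).
Cᵥ = 5R/2 = 20.79 J/(mol·K).
W = (3.67)(20.79)(537 − 691) = -11747 J.

W ≈ -11.7 kJ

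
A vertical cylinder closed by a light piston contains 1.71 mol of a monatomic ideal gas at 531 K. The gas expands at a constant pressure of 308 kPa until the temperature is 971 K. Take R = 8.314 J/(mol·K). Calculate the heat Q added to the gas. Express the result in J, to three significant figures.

Isobaric: W = nRΔT = (1.71)(8.314)(440) = 6255 J.
ΔU = nCᵥΔT with Cᵥ = 3R/2: ΔU = (1.71)(12.47)(440) = 9383 J.
Q = ΔU + W = 9383 + 6255 = 15639 J.

Q ≈ 15600 J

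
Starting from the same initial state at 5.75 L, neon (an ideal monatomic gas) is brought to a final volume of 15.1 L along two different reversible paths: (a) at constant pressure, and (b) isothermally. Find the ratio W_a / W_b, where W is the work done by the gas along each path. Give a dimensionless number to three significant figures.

W_a / W_b ≈ 1.68

Path (a) isobaric: W = P₁(V₂ − V₁) → W_a/(P₁V₁) = 1.626.
Path (b) isothermal: W = P₁V₁ ln(V₂/V₁) → W_b/(P₁V₁) = 0.9655.
W_a / W_b = 1.626 / 0.9655 = 1.684.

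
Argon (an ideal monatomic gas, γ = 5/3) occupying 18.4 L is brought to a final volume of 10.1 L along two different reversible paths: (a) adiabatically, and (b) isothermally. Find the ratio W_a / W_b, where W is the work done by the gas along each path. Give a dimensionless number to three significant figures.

Path (a) adiabatic: W = P₁V₁(1 − (V₁/V₂)^(γ−1))/(γ−1) → W_a/(P₁V₁) = -0.7375.
Path (b) isothermal: W = P₁V₁ ln(V₂/V₁) → W_b/(P₁V₁) = -0.5998.
W_a / W_b = -0.7375 / -0.5998 = 1.229.

W_a / W_b ≈ 1.23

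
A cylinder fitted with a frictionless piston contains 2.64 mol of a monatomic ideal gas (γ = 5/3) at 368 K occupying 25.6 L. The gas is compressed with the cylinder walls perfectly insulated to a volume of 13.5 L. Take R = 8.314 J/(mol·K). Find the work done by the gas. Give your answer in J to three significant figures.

W ≈ -6450 J

Adiabatic: TV^(γ−1) = const with γ = 5/3.
T₂ = T₁ (V₁/V₂)^(γ−1) = 368 × (25.6/13.5)^0.667 = 368 × 1.532 = 563.8 K.
W_by = nCᵥ(T₁ − T₂) = (2.64)(12.47)(368 − 563.8) = -6446 J.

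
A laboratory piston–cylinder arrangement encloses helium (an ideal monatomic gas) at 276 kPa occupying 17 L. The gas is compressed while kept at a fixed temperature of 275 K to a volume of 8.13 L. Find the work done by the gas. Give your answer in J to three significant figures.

Isothermal: W = nRT ln(V₂/V₁) = P₁V₁ ln(V₂/V₁).
P₁V₁ = (276 kPa)(17 L) = 4692 J.
W = 4692 × ln(8.13/17) = 4692 × -0.7377
W_by_gas = -3461 J.

W ≈ -3460 J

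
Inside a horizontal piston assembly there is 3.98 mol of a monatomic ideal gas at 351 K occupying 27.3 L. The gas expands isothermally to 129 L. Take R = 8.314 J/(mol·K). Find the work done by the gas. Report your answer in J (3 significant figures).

Isothermal: W = nRT ln(V₂/V₁).
W = (3.98)(8.314)(351) × ln(129/27.3)
  = 11614 × 1.553
W_by_gas = 18036 J.

W ≈ 18000 J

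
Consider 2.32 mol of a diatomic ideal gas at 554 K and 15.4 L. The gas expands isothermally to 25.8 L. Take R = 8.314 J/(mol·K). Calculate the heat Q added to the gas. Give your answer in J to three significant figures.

Isothermal ⇒ ΔU = 0, so Q = W = nRT ln(V₂/V₁).
Q = (2.32)(8.314)(554) ln(25.8/15.4) = 10686 × 0.516 = 5514 J.

Q ≈ 5510 J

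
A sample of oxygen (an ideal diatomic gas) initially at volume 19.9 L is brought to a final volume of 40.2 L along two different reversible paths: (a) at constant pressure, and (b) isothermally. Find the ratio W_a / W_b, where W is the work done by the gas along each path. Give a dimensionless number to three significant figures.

Path (a) isobaric: W = P₁(V₂ − V₁) → W_a/(P₁V₁) = 1.02.
Path (b) isothermal: W = P₁V₁ ln(V₂/V₁) → W_b/(P₁V₁) = 0.7031.
W_a / W_b = 1.02 / 0.7031 = 1.451.

W_a / W_b ≈ 1.45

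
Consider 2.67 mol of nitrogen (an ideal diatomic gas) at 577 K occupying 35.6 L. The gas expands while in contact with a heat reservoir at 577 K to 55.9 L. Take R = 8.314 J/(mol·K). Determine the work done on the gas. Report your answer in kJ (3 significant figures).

Isothermal: W = nRT ln(V₂/V₁).
W = (2.67)(8.314)(577) × ln(55.9/35.6)
  = 12808 × 0.4512
W_by_gas = 5779 J; work on gas = −W_by = -5779 J.

W ≈ -5.78 kJ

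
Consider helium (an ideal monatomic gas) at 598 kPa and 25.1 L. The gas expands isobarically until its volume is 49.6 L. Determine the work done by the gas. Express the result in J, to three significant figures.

W ≈ 14700 J

Isobaric: W = P ΔV.
W = (598 kPa)(49.6 − 25.1 L) = (598)(24.5) = 14651 J.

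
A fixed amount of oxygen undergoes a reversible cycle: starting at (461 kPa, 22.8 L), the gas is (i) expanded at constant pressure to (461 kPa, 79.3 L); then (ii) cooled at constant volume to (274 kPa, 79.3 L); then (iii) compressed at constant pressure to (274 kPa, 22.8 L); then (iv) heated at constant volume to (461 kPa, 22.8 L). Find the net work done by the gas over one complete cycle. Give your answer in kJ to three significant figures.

Constant-volume legs do no work.
W(i) = (461)(79.3 − 22.8) = 26046 J; W(iii) = (274)(22.8 − 79.3) = -15481 J.
W_net = 26046 − 15481 = 10566 J (the clockwise enclosed area).

W_net ≈ 10.6 kJ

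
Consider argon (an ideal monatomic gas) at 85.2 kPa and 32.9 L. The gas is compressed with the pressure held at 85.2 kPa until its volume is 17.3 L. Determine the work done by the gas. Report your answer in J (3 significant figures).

Isobaric: W = P ΔV.
W = (85.2 kPa)(17.3 − 32.9 L) = (85.2)(-15.6) = -1329 J.

W ≈ -1330 J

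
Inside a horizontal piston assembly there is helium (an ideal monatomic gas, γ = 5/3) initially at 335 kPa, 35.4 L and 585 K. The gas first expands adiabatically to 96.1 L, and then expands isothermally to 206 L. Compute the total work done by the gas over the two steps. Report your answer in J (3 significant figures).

Step 1 (adiabatic): W = (P₁V₁ − P₂V₂)/(γ−1) = (11859 − 6094)/0.667 = 8648 J.
After step 1: P = 63.41 kPa, V = 96.1 L, T = 300.6 K.
Step 2 (isothermal): W = P₁V₁ ln(V₂/V₁) = (6094) ln(206/96.1) = 4647 J.
W_total = 8648 + 4647 = 13294 J.

W_total ≈ 13300 J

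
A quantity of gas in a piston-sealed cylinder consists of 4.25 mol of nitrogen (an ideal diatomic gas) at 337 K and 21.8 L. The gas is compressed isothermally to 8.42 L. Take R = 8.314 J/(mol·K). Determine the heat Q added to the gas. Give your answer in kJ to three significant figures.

Isothermal ⇒ ΔU = 0, so Q = W = nRT ln(V₂/V₁).
Q = (4.25)(8.314)(337) ln(8.42/21.8) = 11908 × -0.9513 = -11328 J.

Q ≈ -11.3 kJ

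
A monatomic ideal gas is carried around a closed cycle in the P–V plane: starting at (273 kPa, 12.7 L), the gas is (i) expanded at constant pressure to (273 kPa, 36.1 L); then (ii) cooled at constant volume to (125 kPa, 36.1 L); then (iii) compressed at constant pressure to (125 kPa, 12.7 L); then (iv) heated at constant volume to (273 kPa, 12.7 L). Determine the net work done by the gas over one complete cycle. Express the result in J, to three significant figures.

Constant-volume legs do no work.
W(i) = (273)(36.1 − 12.7) = 6388 J; W(iii) = (125)(12.7 − 36.1) = -2925 J.
W_net = 6388 − 2925 = 3463 J (the clockwise enclosed area).

W_net ≈ 3460 J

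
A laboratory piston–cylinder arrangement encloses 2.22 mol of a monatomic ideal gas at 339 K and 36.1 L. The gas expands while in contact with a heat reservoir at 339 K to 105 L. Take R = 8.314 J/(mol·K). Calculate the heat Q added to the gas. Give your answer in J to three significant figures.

Q ≈ 6680 J

Isothermal ⇒ ΔU = 0, so Q = W = nRT ln(V₂/V₁).
Q = (2.22)(8.314)(339) ln(105/36.1) = 6257 × 1.068 = 6680 J.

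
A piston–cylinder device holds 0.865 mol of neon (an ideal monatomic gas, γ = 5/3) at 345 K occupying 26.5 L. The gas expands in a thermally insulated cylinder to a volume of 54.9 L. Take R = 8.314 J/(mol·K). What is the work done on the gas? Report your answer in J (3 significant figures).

W ≈ -1430 J

Adiabatic: TV^(γ−1) = const with γ = 5/3.
T₂ = T₁ (V₁/V₂)^(γ−1) = 345 × (26.5/54.9)^0.667 = 345 × 0.6153 = 212.3 K.
W_by = nCᵥ(T₁ − T₂) = (0.865)(12.47)(345 − 212.3) = 1432 J.
Work on gas = −W_by = -1432 J.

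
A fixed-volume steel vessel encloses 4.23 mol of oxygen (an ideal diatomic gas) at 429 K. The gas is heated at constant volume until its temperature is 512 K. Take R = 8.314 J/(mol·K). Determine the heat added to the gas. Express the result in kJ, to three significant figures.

Constant volume ⇒ W = 0, so Q = ΔU = nCᵥΔT with Cᵥ = 5R/2 = 20.79 J/(mol·K).
ΔU = (4.23)(20.79)(512 − 429) = 7297 J.

Q ≈ 7.30 kJ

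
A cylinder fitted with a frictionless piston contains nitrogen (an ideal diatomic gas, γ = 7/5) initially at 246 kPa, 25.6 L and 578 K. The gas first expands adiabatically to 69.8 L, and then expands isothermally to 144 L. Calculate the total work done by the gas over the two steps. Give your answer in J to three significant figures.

W_total ≈ 8260 J

Step 1 (adiabatic): W = (P₁V₁ − P₂V₂)/(γ−1) = (6298 − 4216)/0.4 = 5203 J.
After step 1: P = 60.41 kPa, V = 69.8 L, T = 387 K.
Step 2 (isothermal): W = P₁V₁ ln(V₂/V₁) = (4216) ln(144/69.8) = 3053 J.
W_total = 5203 + 3053 = 8257 J.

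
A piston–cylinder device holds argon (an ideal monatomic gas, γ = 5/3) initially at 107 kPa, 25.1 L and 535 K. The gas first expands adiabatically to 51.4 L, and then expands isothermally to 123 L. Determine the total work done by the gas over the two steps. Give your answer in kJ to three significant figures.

Step 1 (adiabatic): W = (P₁V₁ − P₂V₂)/(γ−1) = (2686 − 1665)/0.667 = 1530 J.
After step 1: P = 32.4 kPa, V = 51.4 L, T = 331.8 K.
Step 2 (isothermal): W = P₁V₁ ln(V₂/V₁) = (1665) ln(123/51.4) = 1453 J.
W_total = 1530 + 1453 = 2984 J.

W_total ≈ 2.98 kJ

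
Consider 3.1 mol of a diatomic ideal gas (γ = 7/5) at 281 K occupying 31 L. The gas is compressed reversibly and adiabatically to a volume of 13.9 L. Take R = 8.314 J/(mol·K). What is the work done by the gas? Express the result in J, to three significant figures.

Adiabatic: TV^(γ−1) = const with γ = 7/5.
T₂ = T₁ (V₁/V₂)^(γ−1) = 281 × (31/13.9)^0.4 = 281 × 1.378 = 387.3 K.
W_by = nCᵥ(T₁ − T₂) = (3.1)(20.79)(281 − 387.3) = -6849 J.

W ≈ -6850 J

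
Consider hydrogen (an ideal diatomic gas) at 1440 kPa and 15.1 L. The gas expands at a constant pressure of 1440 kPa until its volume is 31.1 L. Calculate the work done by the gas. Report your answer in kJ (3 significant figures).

Isobaric: W = P ΔV.
W = (1440 kPa)(31.1 − 15.1 L) = (1440)(16) = 23040 J.

W ≈ 23.0 kJ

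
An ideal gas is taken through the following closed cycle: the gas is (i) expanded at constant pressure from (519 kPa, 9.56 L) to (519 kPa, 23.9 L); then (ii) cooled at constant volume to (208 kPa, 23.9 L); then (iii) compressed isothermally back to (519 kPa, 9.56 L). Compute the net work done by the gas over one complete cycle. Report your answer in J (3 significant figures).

W_net ≈ 2890 J

Leg (i): W = PΔV = (519)(23.9 − 9.56) = 7442 J.
Leg (ii): W = 0.
Leg (iii): W = PᵢVᵢ ln(V_f/Vᵢ) = (4971) ln(9.56/23.9) = -4555 J.
W_net = 7442 − 4555 = 2887 J.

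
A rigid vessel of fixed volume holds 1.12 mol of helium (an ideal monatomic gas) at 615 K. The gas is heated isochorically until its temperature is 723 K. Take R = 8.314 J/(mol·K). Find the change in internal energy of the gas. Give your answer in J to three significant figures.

ΔU ≈ 1510 J

Constant volume ⇒ W = 0, so Q = ΔU = nCᵥΔT with Cᵥ = 3R/2 = 12.47 J/(mol·K).
ΔU = (1.12)(12.47)(723 − 615) = 1508 J.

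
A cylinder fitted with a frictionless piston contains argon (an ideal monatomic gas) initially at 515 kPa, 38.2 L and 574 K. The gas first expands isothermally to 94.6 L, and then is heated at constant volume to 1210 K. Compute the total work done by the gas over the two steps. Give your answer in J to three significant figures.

W_total ≈ 17800 J

Step 1 (isothermal): W = P₁V₁ ln(V₂/V₁) = (19673) ln(94.6/38.2) = 17840 J.
Step 2 (isochoric): W = 0 (constant volume).
W_total = 17840 + 0 = 17840 J.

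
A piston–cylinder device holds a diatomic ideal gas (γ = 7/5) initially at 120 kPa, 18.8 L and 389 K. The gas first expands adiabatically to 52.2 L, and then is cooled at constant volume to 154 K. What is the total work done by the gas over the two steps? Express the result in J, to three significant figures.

W_total ≈ 1890 J

Step 1 (adiabatic): W = (P₁V₁ − P₂V₂)/(γ−1) = (2256 − 1499)/0.4 = 1891 J.
Step 2 (isochoric): W = 0 (constant volume).
W_total = 1891 + 0 = 1891 J.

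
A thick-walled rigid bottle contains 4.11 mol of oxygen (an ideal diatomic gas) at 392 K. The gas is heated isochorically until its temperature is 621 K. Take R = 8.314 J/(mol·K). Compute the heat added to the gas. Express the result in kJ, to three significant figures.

Q ≈ 19.6 kJ

Constant volume ⇒ W = 0, so Q = ΔU = nCᵥΔT with Cᵥ = 5R/2 = 20.79 J/(mol·K).
ΔU = (4.11)(20.79)(621 − 392) = 19563 J.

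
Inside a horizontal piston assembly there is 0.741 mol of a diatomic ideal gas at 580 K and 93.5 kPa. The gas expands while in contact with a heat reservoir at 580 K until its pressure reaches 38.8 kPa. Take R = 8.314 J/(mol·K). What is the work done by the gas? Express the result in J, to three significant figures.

Isothermal process: W = nRT ln(V₂/V₁) = nRT ln(P₁/P₂).
W = (0.741)(8.314)(580) × ln(93.5/38.8)
  = 3573 × ln(2.41) = 3573 × 0.8795
W_by_gas = 3143 J.

W ≈ 3140 J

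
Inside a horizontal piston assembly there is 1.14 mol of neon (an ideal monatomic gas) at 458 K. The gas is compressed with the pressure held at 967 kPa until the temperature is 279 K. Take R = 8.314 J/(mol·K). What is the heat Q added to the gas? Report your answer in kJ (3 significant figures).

Isobaric: W = nRΔT = (1.14)(8.314)(-179) = -1697 J.
ΔU = nCᵥΔT with Cᵥ = 3R/2: ΔU = (1.14)(12.47)(-179) = -2545 J.
Q = ΔU + W = -2545 − 1697 = -4241 J.

Q ≈ -4.24 kJ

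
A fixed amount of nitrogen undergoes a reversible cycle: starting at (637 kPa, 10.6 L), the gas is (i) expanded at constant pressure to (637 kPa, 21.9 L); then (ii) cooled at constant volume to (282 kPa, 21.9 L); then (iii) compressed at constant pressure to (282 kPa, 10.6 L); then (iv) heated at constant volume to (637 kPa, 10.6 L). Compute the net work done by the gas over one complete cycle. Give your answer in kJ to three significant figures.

Constant-volume legs do no work.
W(i) = (637)(21.9 − 10.6) = 7198 J; W(iii) = (282)(10.6 − 21.9) = -3187 J.
W_net = 7198 − 3187 = 4011 J (the clockwise enclosed area).

W_net ≈ 4.01 kJ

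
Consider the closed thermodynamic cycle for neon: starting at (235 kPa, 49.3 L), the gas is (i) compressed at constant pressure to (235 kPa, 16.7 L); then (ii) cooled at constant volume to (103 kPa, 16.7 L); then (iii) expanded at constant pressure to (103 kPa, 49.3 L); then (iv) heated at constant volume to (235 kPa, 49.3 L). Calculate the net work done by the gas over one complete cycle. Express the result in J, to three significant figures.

W_net ≈ -4300 J

Constant-volume legs do no work.
W(i) = (235)(16.7 − 49.3) = -7661 J; W(iii) = (103)(49.3 − 16.7) = 3358 J.
W_net = -7661 + 3358 = -4303 J (the counter-clockwise enclosed area).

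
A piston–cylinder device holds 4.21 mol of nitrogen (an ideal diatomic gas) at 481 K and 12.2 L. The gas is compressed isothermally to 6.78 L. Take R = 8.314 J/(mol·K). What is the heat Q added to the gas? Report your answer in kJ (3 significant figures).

Isothermal ⇒ ΔU = 0, so Q = W = nRT ln(V₂/V₁).
Q = (4.21)(8.314)(481) ln(6.78/12.2) = 16836 × -0.5875 = -9890 J.

Q ≈ -9.89 kJ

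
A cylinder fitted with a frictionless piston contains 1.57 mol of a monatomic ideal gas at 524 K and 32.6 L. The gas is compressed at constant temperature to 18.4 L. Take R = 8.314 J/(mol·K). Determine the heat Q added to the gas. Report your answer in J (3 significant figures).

Isothermal ⇒ ΔU = 0, so Q = W = nRT ln(V₂/V₁).
Q = (1.57)(8.314)(524) ln(18.4/32.6) = 6840 × -0.572 = -3912 J.

Q ≈ -3910 J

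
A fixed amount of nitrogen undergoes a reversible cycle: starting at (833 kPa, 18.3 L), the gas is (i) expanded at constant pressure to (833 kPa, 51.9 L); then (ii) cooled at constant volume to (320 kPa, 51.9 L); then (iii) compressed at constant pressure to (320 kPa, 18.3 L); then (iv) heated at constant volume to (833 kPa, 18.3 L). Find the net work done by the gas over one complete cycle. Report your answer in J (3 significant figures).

W_net ≈ 17200 J

Constant-volume legs do no work.
W(i) = (833)(51.9 − 18.3) = 27989 J; W(iii) = (320)(18.3 − 51.9) = -10752 J.
W_net = 27989 − 10752 = 17237 J (the clockwise enclosed area).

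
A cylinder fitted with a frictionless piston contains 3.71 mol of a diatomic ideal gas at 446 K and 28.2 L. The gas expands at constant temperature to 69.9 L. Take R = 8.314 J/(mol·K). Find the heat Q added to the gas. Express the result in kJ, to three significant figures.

Q ≈ 12.5 kJ

Isothermal ⇒ ΔU = 0, so Q = W = nRT ln(V₂/V₁).
Q = (3.71)(8.314)(446) ln(69.9/28.2) = 13757 × 0.9077 = 12488 J.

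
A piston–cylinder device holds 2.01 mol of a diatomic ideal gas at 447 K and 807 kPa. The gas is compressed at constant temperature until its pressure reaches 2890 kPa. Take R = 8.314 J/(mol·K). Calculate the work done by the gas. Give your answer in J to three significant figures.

W ≈ -9530 J

Isothermal process: W = nRT ln(V₂/V₁) = nRT ln(P₁/P₂).
W = (2.01)(8.314)(447) × ln(807/2890)
  = 7470 × ln(0.2792) = 7470 × -1.276
W_by_gas = -9529 J.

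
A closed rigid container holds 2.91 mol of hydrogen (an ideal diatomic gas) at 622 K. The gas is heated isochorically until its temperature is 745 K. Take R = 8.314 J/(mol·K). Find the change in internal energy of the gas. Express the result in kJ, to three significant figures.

ΔU ≈ 7.44 kJ

Constant volume ⇒ W = 0, so Q = ΔU = nCᵥΔT with Cᵥ = 5R/2 = 20.79 J/(mol·K).
ΔU = (2.91)(20.79)(745 − 622) = 7440 J.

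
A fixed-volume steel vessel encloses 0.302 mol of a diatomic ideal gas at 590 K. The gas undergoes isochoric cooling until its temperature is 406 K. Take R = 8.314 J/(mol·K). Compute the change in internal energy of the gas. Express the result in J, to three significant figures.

Constant volume ⇒ W = 0, so Q = ΔU = nCᵥΔT with Cᵥ = 5R/2 = 20.79 J/(mol·K).
ΔU = (0.302)(20.79)(406 − 590) = -1155 J.

ΔU ≈ -1150 J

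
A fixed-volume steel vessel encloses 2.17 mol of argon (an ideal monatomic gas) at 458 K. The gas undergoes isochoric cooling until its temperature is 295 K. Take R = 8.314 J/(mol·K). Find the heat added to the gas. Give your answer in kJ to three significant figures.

Q ≈ -4.41 kJ

Constant volume ⇒ W = 0, so Q = ΔU = nCᵥΔT with Cᵥ = 3R/2 = 12.47 J/(mol·K).
ΔU = (2.17)(12.47)(295 − 458) = -4411 J.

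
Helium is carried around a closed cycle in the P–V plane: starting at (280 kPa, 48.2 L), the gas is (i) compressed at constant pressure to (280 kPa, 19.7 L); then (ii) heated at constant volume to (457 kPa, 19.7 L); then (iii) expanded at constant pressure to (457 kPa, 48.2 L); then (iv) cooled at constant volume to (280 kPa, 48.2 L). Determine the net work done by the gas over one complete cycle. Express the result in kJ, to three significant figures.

W_net ≈ 5.04 kJ

Constant-volume legs do no work.
W(i) = (280)(19.7 − 48.2) = -7980 J; W(iii) = (457)(48.2 − 19.7) = 13025 J.
W_net = -7980 + 13025 = 5045 J (the clockwise enclosed area).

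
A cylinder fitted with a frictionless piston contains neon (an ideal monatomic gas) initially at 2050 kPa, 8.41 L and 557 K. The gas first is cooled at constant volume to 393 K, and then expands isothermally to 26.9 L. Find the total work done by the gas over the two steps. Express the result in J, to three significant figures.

W_total ≈ 14100 J

Step 1 (isochoric): W = 0 (constant volume).
After step 1: P = 1446 kPa (V unchanged).
Step 2 (isothermal): W = P₁V₁ ln(V₂/V₁) = (12164) ln(26.9/8.41) = 14143 J.
W_total = 0 + 14143 = 14143 J.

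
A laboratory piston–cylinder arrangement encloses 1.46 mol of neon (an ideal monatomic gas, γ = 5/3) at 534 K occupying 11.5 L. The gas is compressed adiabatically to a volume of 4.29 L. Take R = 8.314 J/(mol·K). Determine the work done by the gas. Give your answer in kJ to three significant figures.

W ≈ -9.04 kJ

Adiabatic: TV^(γ−1) = const with γ = 5/3.
T₂ = T₁ (V₁/V₂)^(γ−1) = 534 × (11.5/4.29)^0.667 = 534 × 1.93 = 1030 K.
W_by = nCᵥ(T₁ − T₂) = (1.46)(12.47)(534 − 1030) = -9040 J.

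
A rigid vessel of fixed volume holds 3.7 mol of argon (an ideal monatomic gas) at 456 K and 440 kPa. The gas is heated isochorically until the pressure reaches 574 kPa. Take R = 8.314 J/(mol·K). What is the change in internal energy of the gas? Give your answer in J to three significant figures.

Constant volume ⇒ W = 0, so Q = ΔU = nCᵥΔT with Cᵥ = 3R/2 = 12.47 J/(mol·K).
At constant V, T₂/T₁ = P₂/P₁ ⇒ ΔT = T₁(P₂/P₁ − 1) = 456·(574/440 − 1) = 138.9 K.
ΔU = (3.7)(12.47)(138.9) = 6408 J.

ΔU ≈ 6410 J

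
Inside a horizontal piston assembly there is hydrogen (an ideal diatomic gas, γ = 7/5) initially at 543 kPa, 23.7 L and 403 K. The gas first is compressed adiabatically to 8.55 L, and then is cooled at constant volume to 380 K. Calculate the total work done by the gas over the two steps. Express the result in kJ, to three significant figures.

Step 1 (adiabatic): W = (P₁V₁ − P₂V₂)/(γ−1) = (12869 − 19349)/0.4 = -16200 J.
Step 2 (isochoric): W = 0 (constant volume).
W_total = -16200 + 0 = -16200 J.

W_total ≈ -16.2 kJ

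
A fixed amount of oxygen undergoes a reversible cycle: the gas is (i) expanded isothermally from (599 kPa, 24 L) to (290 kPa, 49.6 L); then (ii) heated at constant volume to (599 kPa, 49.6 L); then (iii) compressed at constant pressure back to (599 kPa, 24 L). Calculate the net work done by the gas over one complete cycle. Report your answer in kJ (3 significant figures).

W_net ≈ -4.90 kJ

Leg (i): W = PᵢVᵢ ln(V_f/Vᵢ) = (14376) ln(49.6/24) = 10436 J.
Leg (ii): W = 0.
Leg (iii): W = PΔV = (599)(24 − 49.6) = -15334 J.
W_net = 10436 − 15334 = -4898 J.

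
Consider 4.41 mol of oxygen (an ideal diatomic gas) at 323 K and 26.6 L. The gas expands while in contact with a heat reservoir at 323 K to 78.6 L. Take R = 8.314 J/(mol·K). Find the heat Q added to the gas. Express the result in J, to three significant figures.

Isothermal ⇒ ΔU = 0, so Q = W = nRT ln(V₂/V₁).
Q = (4.41)(8.314)(323) ln(78.6/26.6) = 11843 × 1.083 = 12831 J.

Q ≈ 12800 J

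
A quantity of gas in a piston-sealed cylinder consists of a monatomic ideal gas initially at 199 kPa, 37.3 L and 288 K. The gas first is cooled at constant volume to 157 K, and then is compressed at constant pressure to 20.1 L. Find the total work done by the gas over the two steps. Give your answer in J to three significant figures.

Step 1 (isochoric): W = 0 (constant volume).
After step 1: P = 108.5 kPa (V unchanged).
Step 2 (isobaric): W = PΔV = (108.5 kPa)(20.1 − 37.3 L) = -1866 J.
W_total = 0 − 1866 = -1866 J.

W_total ≈ -1870 J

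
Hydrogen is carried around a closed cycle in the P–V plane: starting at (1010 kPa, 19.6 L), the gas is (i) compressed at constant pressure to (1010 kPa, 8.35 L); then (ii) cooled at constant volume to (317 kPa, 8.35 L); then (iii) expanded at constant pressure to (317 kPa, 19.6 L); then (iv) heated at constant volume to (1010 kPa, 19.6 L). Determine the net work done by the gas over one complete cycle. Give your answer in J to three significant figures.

W_net ≈ -7800 J

Constant-volume legs do no work.
W(i) = (1010)(8.35 − 19.6) = -11363 J; W(iii) = (317)(19.6 − 8.35) = 3566 J.
W_net = -11363 + 3566 = -7796 J (the counter-clockwise enclosed area).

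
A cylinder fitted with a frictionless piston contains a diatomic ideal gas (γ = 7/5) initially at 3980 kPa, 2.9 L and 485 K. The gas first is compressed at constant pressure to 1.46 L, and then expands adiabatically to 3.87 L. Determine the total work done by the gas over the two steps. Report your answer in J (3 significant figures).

W_total ≈ -1040 J

Step 1 (isobaric): W = PΔV = (3980 kPa)(1.46 − 2.9 L) = -5731 J.
After step 1: P = 3980 kPa, V = 1.46 L, T = 244.2 K.
Step 2 (adiabatic): W = (P₁V₁ − P₂V₂)/(γ−1) = (5811 − 3935)/0.4 = 4691 J.
W_total = -5731 + 4691 = -1041 J.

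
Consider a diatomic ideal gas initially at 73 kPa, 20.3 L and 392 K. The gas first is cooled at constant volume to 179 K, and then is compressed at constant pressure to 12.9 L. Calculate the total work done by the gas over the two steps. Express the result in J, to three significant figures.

Step 1 (isochoric): W = 0 (constant volume).
After step 1: P = 33.33 kPa (V unchanged).
Step 2 (isobaric): W = PΔV = (33.33 kPa)(12.9 − 20.3 L) = -246.7 J.
W_total = 0 − 246.7 = -246.7 J.

W_total ≈ -247 J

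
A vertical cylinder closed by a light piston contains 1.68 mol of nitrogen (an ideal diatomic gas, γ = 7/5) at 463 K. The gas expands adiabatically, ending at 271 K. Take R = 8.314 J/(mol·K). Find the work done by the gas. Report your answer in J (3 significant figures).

W ≈ 6700 J

Adiabatic ⇒ Q = 0, so W_by = −ΔU = nCᵥ(T₁ − T₂).
Cᵥ = 5R/2 = 20.79 J/(mol·K).
W = (1.68)(20.79)(463 − 271) = 6704 J.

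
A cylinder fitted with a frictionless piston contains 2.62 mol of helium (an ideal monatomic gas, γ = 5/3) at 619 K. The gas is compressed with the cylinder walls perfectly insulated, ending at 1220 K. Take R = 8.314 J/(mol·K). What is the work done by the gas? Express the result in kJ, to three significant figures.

Adiabatic ⇒ Q = 0, so W_by = −ΔU = nCᵥ(T₁ − T₂).
Cᵥ = 3R/2 = 12.47 J/(mol·K).
W = (2.62)(12.47)(619 − 1220) = -19637 J.

W ≈ -19.6 kJ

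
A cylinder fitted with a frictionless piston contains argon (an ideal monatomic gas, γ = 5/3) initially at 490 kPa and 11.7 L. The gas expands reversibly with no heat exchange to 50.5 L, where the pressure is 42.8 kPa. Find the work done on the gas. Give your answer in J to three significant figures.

W ≈ -5360 J

Adiabatic: W = (P₁V₁ − P₂V₂)/(γ − 1) with γ = 5/3.
P₁V₁ = 5733 J, P₂V₂ = 2161 J.
W = (5733 − 2161) / 0.6667 = 5357 J.
Work on gas = −W_by = -5357 J.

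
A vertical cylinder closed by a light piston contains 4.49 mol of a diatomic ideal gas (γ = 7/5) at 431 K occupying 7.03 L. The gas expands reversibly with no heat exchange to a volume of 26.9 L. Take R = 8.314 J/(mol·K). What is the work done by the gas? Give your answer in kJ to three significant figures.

W ≈ 16.7 kJ

Adiabatic: TV^(γ−1) = const with γ = 7/5.
T₂ = T₁ (V₁/V₂)^(γ−1) = 431 × (7.03/26.9)^0.4 = 431 × 0.5846 = 252 K.
W_by = nCᵥ(T₁ − T₂) = (4.49)(20.79)(431 − 252) = 16707 J.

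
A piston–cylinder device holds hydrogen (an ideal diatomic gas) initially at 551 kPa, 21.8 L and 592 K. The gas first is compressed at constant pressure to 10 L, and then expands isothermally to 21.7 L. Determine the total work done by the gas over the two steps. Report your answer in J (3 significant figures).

W_total ≈ -2230 J

Step 1 (isobaric): W = PΔV = (551 kPa)(10 − 21.8 L) = -6502 J.
After step 1: P = 551 kPa, V = 10 L, T = 271.6 K.
Step 2 (isothermal): W = P₁V₁ ln(V₂/V₁) = (5510) ln(21.7/10) = 4269 J.
W_total = -6502 + 4269 = -2233 J.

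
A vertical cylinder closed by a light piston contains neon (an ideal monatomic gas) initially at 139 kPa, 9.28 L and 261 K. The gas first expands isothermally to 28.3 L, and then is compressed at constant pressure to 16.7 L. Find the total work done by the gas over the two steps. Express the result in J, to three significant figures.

Step 1 (isothermal): W = P₁V₁ ln(V₂/V₁) = (1290) ln(28.3/9.28) = 1438 J.
After step 1: P = 45.58 kPa, V = 28.3 L, T = 261 K.
Step 2 (isobaric): W = PΔV = (45.58 kPa)(16.7 − 28.3 L) = -528.7 J.
W_total = 1438 − 528.7 = 909.5 J.

W_total ≈ 910 J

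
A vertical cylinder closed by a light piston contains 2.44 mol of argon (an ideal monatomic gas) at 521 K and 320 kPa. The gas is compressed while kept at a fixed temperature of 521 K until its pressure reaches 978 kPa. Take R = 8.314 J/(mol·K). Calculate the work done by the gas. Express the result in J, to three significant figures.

Isothermal process: W = nRT ln(V₂/V₁) = nRT ln(P₁/P₂).
W = (2.44)(8.314)(521) × ln(320/978)
  = 10569 × ln(0.3272) = 10569 × -1.117
W_by_gas = -11808 J.

W ≈ -11800 J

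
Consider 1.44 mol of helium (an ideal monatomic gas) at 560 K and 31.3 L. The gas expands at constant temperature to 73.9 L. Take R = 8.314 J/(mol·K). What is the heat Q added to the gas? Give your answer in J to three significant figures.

Isothermal ⇒ ΔU = 0, so Q = W = nRT ln(V₂/V₁).
Q = (1.44)(8.314)(560) ln(73.9/31.3) = 6704 × 0.8591 = 5760 J.

Q ≈ 5760 J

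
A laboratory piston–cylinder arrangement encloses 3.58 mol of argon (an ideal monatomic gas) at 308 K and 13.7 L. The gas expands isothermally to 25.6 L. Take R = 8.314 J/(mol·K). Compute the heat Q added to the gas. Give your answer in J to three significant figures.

Q ≈ 5730 J

Isothermal ⇒ ΔU = 0, so Q = W = nRT ln(V₂/V₁).
Q = (3.58)(8.314)(308) ln(25.6/13.7) = 9167 × 0.6252 = 5731 J.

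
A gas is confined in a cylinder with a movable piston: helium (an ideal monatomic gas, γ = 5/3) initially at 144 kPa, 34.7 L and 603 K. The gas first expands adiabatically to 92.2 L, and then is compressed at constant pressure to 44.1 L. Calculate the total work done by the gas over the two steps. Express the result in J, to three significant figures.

Step 1 (adiabatic): W = (P₁V₁ − P₂V₂)/(γ−1) = (4997 − 2605)/0.667 = 3588 J.
After step 1: P = 28.25 kPa, V = 92.2 L, T = 314.3 K.
Step 2 (isobaric): W = PΔV = (28.25 kPa)(44.1 − 92.2 L) = -1359 J.
W_total = 3588 − 1359 = 2229 J.

W_total ≈ 2230 J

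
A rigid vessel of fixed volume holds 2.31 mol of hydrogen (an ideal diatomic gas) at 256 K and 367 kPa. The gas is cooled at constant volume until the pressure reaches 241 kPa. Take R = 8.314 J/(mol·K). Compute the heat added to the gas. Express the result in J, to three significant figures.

Constant volume ⇒ W = 0, so Q = ΔU = nCᵥΔT with Cᵥ = 5R/2 = 20.79 J/(mol·K).
At constant V, T₂/T₁ = P₂/P₁ ⇒ ΔT = T₁(P₂/P₁ − 1) = 256·(241/367 − 1) = -87.89 K.
ΔU = (2.31)(20.79)(-87.89) = -4220 J.

Q ≈ -4220 J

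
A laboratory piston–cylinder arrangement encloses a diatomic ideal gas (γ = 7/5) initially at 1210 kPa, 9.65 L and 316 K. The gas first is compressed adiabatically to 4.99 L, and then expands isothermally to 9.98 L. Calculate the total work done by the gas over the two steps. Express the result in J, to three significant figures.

W_total ≈ 1720 J

Step 1 (adiabatic): W = (P₁V₁ − P₂V₂)/(γ−1) = (11676 − 15201)/0.4 = -8812 J.
After step 1: P = 3046 kPa, V = 4.99 L, T = 411.4 K.
Step 2 (isothermal): W = P₁V₁ ln(V₂/V₁) = (15201) ln(9.98/4.99) = 10537 J.
W_total = -8812 + 10537 = 1725 J.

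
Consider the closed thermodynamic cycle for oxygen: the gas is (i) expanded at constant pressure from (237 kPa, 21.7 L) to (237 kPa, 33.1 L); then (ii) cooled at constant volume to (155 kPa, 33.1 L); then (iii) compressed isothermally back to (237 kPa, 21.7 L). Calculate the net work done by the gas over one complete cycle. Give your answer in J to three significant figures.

Leg (i): W = PΔV = (237)(33.1 − 21.7) = 2702 J.
Leg (ii): W = 0.
Leg (iii): W = PᵢVᵢ ln(V_f/Vᵢ) = (5130) ln(21.7/33.1) = -2166 J.
W_net = 2702 − 2166 = 535.6 J.

W_net ≈ 536 J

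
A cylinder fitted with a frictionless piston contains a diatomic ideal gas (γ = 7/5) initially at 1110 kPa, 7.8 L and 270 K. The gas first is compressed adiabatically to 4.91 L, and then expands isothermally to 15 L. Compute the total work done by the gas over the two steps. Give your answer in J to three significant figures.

Step 1 (adiabatic): W = (P₁V₁ − P₂V₂)/(γ−1) = (8658 − 10419)/0.4 = -4402 J.
After step 1: P = 2122 kPa, V = 4.91 L, T = 324.9 K.
Step 2 (isothermal): W = P₁V₁ ln(V₂/V₁) = (10419) ln(15/4.91) = 11636 J.
W_total = -4402 + 11636 = 7233 J.

W_total ≈ 7230 J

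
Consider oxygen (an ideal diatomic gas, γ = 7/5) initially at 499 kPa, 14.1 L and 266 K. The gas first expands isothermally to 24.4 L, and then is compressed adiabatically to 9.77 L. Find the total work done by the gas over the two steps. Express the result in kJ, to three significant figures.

Step 1 (isothermal): W = P₁V₁ ln(V₂/V₁) = (7036) ln(24.4/14.1) = 3859 J.
After step 1: P = 288.4 kPa, V = 24.4 L, T = 266 K.
Step 2 (adiabatic): W = (P₁V₁ − P₂V₂)/(γ−1) = (7036 − 10147)/0.4 = -7777 J.
W_total = 3859 − 7777 = -3918 J.

W_total ≈ -3.92 kJ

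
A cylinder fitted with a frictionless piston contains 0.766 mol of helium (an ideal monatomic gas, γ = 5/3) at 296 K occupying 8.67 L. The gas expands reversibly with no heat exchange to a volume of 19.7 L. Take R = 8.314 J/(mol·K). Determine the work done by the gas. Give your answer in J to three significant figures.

W ≈ 1190 J

Adiabatic: TV^(γ−1) = const with γ = 5/3.
T₂ = T₁ (V₁/V₂)^(γ−1) = 296 × (8.67/19.7)^0.667 = 296 × 0.5786 = 171.3 K.
W_by = nCᵥ(T₁ − T₂) = (0.766)(12.47)(296 − 171.3) = 1192 J.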